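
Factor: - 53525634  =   - 2^1*3^1 * 8920939^1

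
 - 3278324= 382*(-8582)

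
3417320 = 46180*74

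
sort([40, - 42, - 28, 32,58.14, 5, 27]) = [ - 42, - 28, 5, 27,32,40,58.14]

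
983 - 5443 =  - 4460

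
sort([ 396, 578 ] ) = [ 396,578] 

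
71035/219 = 71035/219 = 324.36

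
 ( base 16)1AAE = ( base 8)15256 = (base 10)6830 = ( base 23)CKM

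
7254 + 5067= 12321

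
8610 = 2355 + 6255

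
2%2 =0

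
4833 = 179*27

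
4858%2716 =2142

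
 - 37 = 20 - 57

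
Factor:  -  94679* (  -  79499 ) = 7^1*13^1*41^1*277^1*7283^1 = 7526885821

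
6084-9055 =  - 2971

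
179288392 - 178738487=549905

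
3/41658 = 1/13886 = 0.00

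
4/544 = 1/136 = 0.01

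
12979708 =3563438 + 9416270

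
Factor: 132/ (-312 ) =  - 2^ ( - 1) * 11^1*13^( - 1) = - 11/26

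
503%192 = 119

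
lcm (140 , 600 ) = 4200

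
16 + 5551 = 5567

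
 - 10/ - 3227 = 10/3227 = 0.00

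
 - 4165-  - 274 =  - 3891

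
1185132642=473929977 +711202665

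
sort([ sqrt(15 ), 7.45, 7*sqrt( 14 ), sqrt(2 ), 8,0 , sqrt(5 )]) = [0, sqrt(2), sqrt(5),sqrt( 15) , 7.45, 8,7*sqrt( 14)]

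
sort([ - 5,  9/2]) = [-5,9/2] 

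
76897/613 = 125+ 272/613 = 125.44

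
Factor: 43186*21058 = 909410788 = 2^2*11^1*13^1*151^1*10529^1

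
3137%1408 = 321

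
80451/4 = 80451/4 = 20112.75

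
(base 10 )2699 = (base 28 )3CB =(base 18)85H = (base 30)2TT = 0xa8b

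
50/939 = 50/939 = 0.05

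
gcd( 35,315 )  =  35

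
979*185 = 181115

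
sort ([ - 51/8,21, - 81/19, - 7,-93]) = [ - 93, -7,  -  51/8,-81/19, 21]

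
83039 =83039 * 1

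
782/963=782/963 = 0.81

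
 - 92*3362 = -309304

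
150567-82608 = 67959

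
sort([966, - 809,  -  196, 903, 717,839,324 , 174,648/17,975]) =[ - 809 , - 196 , 648/17,174,324, 717,  839,903,966,975]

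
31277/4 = 31277/4  =  7819.25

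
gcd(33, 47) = 1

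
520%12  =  4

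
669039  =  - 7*( - 95577 ) 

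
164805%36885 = 17265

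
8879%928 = 527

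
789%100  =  89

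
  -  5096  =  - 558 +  - 4538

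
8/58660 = 2/14665 = 0.00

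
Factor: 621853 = 281^1 *2213^1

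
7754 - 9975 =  - 2221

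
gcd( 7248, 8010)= 6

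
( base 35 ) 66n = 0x1d9f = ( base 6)55035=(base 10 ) 7583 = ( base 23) e7g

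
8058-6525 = 1533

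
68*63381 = 4309908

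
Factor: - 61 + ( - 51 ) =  - 2^4*7^1 = - 112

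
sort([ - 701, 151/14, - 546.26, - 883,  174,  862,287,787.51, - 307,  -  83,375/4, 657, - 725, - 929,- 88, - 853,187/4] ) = [ - 929,-883,-853,- 725, - 701, - 546.26, - 307 ,  -  88, - 83,  151/14,187/4,375/4,174,287,657,787.51 , 862] 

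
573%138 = 21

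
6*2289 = 13734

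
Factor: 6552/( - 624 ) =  - 2^( - 1 ) * 3^1*7^1  =  -21/2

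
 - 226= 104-330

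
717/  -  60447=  - 239/20149 = -0.01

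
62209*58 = 3608122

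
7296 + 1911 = 9207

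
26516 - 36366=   -  9850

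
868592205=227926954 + 640665251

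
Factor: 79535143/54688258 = 2^( - 1 )*29^ ( - 1)*293^1*271451^1*942901^ (-1 )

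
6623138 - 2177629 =4445509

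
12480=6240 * 2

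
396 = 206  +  190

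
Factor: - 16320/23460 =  - 16/23  =  - 2^4 * 23^( - 1) 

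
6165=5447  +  718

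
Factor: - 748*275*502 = - 103261400 = -2^3 * 5^2 * 11^2*17^1*251^1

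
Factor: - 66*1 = -66 = - 2^1 * 3^1* 11^1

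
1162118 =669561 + 492557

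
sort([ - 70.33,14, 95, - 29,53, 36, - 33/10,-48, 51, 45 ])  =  [-70.33, - 48, - 29, - 33/10,14, 36,45 , 51,53,95]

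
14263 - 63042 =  - 48779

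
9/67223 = 9/67223 = 0.00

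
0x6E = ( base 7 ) 215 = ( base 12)92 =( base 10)110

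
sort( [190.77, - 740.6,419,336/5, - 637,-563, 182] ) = [ -740.6,  -  637,-563,336/5,  182, 190.77, 419]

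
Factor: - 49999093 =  - 257^2 * 757^1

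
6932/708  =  1733/177  =  9.79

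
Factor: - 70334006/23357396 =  - 2^( - 1 )*5839349^( - 1)*35167003^1= -35167003/11678698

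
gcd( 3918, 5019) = 3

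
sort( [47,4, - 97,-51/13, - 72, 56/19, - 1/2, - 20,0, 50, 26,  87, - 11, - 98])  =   [ -98, - 97, - 72 , - 20, - 11, - 51/13, - 1/2,0,56/19, 4,  26, 47,50, 87]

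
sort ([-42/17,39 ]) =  [  -  42/17, 39]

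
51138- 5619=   45519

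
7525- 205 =7320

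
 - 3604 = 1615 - 5219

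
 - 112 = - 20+-92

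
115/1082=115/1082 = 0.11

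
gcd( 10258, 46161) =5129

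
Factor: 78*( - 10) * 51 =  - 39780 = - 2^2*3^2*5^1*13^1*17^1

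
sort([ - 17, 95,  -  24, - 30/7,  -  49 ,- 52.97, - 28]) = [-52.97, - 49,-28, - 24, -17,  -  30/7 , 95]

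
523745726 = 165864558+357881168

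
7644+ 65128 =72772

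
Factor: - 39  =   - 3^1 * 13^1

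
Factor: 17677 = 11^1 * 1607^1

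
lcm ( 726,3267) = 6534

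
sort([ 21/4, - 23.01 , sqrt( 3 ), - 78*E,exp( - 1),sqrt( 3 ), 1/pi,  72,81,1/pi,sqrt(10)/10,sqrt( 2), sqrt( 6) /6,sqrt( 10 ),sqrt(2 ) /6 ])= [ - 78*E, - 23.01,sqrt( 2 )/6,sqrt( 10) /10 , 1/pi,1/pi,exp( - 1 ),sqrt( 6 ) /6, sqrt(2 ) , sqrt( 3), sqrt( 3 ), sqrt( 10), 21/4,72,  81]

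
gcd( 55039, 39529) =1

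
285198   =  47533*6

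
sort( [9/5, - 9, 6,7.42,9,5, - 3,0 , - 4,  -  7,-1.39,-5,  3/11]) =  [ - 9,-7, - 5, - 4, - 3, - 1.39 , 0,3/11,9/5,5,6 , 7.42,9 ]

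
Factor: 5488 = 2^4*7^3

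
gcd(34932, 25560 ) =852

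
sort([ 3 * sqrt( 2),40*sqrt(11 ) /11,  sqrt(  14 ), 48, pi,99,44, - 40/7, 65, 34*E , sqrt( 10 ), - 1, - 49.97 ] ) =[ - 49.97, - 40/7, - 1, pi,  sqrt( 10), sqrt(14),3*sqrt(2 ), 40*sqrt( 11)/11, 44, 48, 65,34*E,99]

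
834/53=15+39/53 = 15.74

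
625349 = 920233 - 294884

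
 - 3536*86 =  - 304096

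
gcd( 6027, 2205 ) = 147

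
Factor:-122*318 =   -  2^2*3^1*53^1 * 61^1 = -38796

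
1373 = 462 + 911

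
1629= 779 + 850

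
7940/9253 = 7940/9253 = 0.86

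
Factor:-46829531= - 7^1*37^1 * 47^1*3847^1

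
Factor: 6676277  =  19^1*351383^1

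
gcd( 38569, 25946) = 1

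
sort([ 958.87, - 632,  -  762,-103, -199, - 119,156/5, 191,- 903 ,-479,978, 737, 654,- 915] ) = [ - 915, - 903,- 762 ,-632 , - 479, - 199,-119, - 103, 156/5,191, 654,737, 958.87,978]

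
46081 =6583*7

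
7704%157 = 11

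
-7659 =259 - 7918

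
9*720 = 6480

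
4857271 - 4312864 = 544407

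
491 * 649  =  318659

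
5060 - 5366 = - 306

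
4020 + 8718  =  12738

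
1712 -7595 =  - 5883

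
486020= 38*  12790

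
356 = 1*356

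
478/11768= 239/5884 = 0.04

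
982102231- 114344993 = 867757238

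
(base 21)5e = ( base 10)119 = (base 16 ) 77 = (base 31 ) 3q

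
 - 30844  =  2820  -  33664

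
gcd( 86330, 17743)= 1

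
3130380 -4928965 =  - 1798585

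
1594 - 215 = 1379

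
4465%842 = 255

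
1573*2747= 4321031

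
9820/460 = 21 + 8/23 = 21.35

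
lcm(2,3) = 6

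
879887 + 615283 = 1495170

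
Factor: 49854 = 2^1*3^1*7^1 * 1187^1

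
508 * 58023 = 29475684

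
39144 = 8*4893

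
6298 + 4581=10879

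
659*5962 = 3928958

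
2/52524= 1/26262 = 0.00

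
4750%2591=2159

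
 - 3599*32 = -115168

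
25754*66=1699764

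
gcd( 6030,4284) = 18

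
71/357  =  71/357  =  0.20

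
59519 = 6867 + 52652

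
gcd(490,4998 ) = 98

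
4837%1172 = 149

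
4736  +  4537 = 9273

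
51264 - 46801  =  4463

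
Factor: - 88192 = - 2^7 *13^1*53^1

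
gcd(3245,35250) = 5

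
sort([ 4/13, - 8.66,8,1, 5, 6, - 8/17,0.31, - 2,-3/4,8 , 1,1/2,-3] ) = [ - 8.66,  -  3,- 2, -3/4,-8/17, 4/13,0.31,1/2, 1  ,  1,5,  6, 8,8]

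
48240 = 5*9648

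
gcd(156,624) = 156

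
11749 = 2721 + 9028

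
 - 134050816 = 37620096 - 171670912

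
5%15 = 5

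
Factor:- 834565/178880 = - 166913/35776=- 2^( - 6 )*13^( - 1 )*43^ ( - 1) * 83^1*2011^1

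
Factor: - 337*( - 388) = 2^2*97^1*337^1 = 130756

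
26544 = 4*6636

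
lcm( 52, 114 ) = 2964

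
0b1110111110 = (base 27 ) 18d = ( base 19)2C8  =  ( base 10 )958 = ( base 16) 3BE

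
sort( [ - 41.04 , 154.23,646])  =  [ - 41.04,154.23,646]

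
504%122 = 16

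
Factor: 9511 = 9511^1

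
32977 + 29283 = 62260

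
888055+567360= 1455415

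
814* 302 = 245828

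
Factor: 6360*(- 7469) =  - 47502840 =- 2^3*3^1*5^1 *7^1*11^1*53^1*97^1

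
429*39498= 16944642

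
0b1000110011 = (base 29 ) JC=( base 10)563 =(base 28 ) k3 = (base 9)685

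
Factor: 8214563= 7^1*167^1*7027^1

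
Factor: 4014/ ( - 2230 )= - 9/5 =- 3^2 *5^(-1) 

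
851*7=5957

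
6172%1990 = 202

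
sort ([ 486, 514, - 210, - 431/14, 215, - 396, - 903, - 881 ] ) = [ - 903,  -  881, - 396,-210, - 431/14, 215, 486,514 ] 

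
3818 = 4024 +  - 206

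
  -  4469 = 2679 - 7148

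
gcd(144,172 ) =4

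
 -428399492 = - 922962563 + 494563071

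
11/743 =11/743 = 0.01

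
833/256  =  3 + 65/256= 3.25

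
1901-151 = 1750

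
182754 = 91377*2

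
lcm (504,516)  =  21672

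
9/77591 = 9/77591 = 0.00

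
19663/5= 19663/5 = 3932.60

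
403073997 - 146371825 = 256702172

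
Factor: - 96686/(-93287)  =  2^1 *29^1*1667^1*93287^( - 1) 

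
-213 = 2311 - 2524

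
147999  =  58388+89611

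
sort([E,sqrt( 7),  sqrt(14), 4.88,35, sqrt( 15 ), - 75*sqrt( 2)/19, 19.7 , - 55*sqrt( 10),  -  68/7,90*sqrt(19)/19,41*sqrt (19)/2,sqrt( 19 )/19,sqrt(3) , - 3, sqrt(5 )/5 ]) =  [  -  55*sqrt( 10), - 68/7, - 75*sqrt(2)/19, - 3, sqrt( 19 ) /19,sqrt( 5) /5,  sqrt(3), sqrt( 7),E,sqrt( 14) , sqrt( 15),4.88, 19.7, 90*sqrt( 19 )/19,35, 41*sqrt(19 )/2 ]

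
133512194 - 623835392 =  - 490323198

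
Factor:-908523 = -3^3*7^1*11^1 * 19^1*23^1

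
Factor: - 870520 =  - 2^3 * 5^1 * 7^1 * 3109^1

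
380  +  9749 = 10129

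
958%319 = 1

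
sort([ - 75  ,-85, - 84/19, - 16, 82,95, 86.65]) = [ - 85, - 75,  -  16, - 84/19,  82, 86.65,95 ]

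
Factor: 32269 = 23^2*61^1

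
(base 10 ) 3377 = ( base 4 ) 310301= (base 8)6461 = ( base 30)3mh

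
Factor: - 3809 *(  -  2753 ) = 13^1 * 293^1*2753^1 = 10486177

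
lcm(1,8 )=8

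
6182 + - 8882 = - 2700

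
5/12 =5/12 = 0.42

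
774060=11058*70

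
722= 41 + 681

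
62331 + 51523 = 113854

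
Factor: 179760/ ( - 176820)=-2^2*107^1*421^( - 1) = - 428/421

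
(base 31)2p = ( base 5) 322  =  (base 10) 87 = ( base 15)5C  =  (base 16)57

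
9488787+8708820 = 18197607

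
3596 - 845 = 2751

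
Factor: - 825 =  - 3^1 * 5^2*11^1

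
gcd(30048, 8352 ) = 96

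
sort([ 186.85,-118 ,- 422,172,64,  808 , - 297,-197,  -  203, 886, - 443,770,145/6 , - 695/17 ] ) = [-443,  -  422, - 297,  -  203, - 197, - 118, - 695/17, 145/6,64,172,186.85,770,808, 886 ] 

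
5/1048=5/1048 = 0.00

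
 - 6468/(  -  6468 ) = 1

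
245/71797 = 245/71797 = 0.00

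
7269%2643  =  1983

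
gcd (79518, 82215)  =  87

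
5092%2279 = 534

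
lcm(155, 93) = 465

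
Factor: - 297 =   -  3^3 * 11^1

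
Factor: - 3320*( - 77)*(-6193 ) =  - 2^3*5^1* 7^1*11^2*83^1*563^1 = - 1583178520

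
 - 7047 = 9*(- 783 ) 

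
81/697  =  81/697 = 0.12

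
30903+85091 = 115994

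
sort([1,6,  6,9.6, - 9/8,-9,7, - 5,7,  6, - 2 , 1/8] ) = [  -  9, - 5 , - 2, - 9/8,1/8,1,6,6, 6,7,7,9.6 ] 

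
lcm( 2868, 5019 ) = 20076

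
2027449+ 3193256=5220705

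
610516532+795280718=1405797250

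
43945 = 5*8789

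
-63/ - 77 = 9/11= 0.82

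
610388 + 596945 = 1207333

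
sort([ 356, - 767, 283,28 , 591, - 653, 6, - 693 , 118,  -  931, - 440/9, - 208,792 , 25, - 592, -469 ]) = [-931,- 767 ,  -  693,-653,- 592,  -  469, - 208,- 440/9,6,25, 28,118,  283,  356,  591, 792] 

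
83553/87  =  960+11/29 = 960.38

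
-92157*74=-6819618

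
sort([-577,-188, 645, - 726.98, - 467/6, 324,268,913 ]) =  [ - 726.98, - 577, - 188, - 467/6, 268, 324, 645, 913]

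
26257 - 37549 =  - 11292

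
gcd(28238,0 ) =28238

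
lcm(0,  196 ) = 0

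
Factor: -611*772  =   - 471692 =- 2^2*13^1* 47^1 * 193^1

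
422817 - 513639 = -90822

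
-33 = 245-278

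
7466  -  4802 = 2664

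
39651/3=13217 = 13217.00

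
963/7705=963/7705   =  0.12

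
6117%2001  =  114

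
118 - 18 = 100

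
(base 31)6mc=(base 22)d7e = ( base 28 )86k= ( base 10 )6460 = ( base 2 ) 1100100111100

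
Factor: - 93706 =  - 2^1*46853^1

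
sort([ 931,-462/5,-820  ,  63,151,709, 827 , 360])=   [-820,  -  462/5,63, 151,360,709,  827, 931 ] 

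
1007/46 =1007/46 = 21.89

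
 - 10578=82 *( - 129) 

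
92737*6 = 556422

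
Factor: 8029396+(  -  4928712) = 2^2*47^1*16493^1 = 3100684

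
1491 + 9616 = 11107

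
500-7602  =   - 7102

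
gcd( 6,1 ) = 1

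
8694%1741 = 1730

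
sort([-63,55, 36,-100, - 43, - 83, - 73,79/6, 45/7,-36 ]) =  [-100, -83,- 73, - 63,-43, -36,45/7,79/6,36,55] 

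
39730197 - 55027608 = -15297411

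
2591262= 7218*359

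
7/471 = 7/471=0.01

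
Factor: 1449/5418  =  2^( - 1)*23^1*43^( - 1) =23/86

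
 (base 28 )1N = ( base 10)51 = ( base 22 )27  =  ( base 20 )2B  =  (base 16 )33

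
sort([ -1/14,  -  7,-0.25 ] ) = [  -  7 , - 0.25, - 1/14 ]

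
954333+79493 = 1033826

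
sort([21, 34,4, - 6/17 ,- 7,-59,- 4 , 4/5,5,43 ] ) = [ - 59,- 7, - 4, - 6/17,4/5,  4,5, 21,34,43]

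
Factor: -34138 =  - 2^1*13^2*101^1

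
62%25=12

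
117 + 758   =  875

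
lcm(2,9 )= 18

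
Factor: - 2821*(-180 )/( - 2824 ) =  - 126945/706 = - 2^( - 1)*3^2 * 5^1 *7^1*13^1*31^1*353^( - 1) 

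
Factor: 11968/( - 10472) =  - 8/7 = - 2^3*7^(- 1) 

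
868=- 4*( - 217)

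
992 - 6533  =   - 5541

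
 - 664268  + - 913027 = - 1577295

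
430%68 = 22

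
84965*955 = 81141575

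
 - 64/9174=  - 32/4587= - 0.01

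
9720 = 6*1620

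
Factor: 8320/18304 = 5^1*11^( - 1) = 5/11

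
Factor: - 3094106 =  - 2^1*41^1*97^1*389^1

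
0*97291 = 0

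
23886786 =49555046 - 25668260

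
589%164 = 97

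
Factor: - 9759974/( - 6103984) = 4879987/3051992 = 2^(  -  3 )*7^1 * 47^(-1 )*8117^( - 1)*697141^1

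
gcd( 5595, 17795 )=5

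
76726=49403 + 27323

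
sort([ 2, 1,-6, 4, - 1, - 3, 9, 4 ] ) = [ - 6, - 3 , - 1, 1,  2,4,4, 9] 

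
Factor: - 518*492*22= - 5606832 = -2^4 * 3^1*7^1*11^1*37^1*41^1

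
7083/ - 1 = -7083 + 0/1 = -7083.00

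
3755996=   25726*146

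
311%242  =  69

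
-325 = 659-984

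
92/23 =4 = 4.00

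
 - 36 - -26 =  - 10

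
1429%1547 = 1429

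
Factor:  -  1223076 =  - 2^2*3^1*227^1 * 449^1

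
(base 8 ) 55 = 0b101101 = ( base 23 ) 1m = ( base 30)1F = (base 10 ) 45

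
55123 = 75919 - 20796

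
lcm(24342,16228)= 48684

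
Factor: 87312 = 2^4*3^1*17^1*107^1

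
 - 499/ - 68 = 499/68  =  7.34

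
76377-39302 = 37075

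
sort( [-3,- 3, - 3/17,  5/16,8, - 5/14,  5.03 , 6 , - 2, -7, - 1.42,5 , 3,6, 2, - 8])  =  [ - 8, - 7, - 3 , - 3, - 2, - 1.42,-5/14, - 3/17,5/16 , 2 , 3 , 5,5.03 , 6 , 6, 8]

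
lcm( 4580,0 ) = 0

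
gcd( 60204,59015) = 29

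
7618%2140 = 1198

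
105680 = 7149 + 98531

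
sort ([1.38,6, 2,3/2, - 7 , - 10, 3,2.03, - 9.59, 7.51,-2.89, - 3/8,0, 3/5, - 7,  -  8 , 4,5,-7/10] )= [ - 10, - 9.59,-8,  -  7,- 7,-2.89 ,-7/10, - 3/8, 0, 3/5, 1.38, 3/2,  2, 2.03,3, 4,5,  6, 7.51]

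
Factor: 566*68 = 38488 = 2^3*17^1*283^1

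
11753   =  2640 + 9113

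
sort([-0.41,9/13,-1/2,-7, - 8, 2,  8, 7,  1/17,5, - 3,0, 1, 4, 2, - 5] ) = [ - 8, - 7, - 5, - 3, - 1/2, - 0.41,0, 1/17,  9/13,  1, 2,2,4,  5, 7,  8 ]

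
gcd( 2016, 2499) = 21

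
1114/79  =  1114/79 = 14.10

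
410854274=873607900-462753626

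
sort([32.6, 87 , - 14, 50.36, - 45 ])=[ - 45, - 14, 32.6 , 50.36, 87]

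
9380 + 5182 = 14562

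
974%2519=974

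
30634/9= 30634/9 = 3403.78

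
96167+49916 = 146083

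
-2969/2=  - 2969/2 = - 1484.50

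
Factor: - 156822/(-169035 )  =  886/955 = 2^1*5^(  -  1 )*191^( - 1 )*443^1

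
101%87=14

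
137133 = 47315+89818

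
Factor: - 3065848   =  -2^3*17^1*22543^1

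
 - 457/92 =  - 5+3/92 = - 4.97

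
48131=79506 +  - 31375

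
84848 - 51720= 33128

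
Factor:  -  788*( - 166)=2^3 * 83^1 * 197^1 =130808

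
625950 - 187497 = 438453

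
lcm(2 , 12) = 12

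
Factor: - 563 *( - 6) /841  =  2^1* 3^1*29^( - 2)*563^1= 3378/841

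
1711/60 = 1711/60 =28.52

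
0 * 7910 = 0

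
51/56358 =17/18786= 0.00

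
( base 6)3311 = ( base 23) 1A4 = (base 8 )1373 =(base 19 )223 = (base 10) 763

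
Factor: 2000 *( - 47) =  - 2^4*5^3*  47^1 = - 94000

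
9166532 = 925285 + 8241247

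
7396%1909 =1669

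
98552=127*776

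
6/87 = 2/29  =  0.07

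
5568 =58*96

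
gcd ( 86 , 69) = 1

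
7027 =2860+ 4167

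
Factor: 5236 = 2^2*7^1*11^1*17^1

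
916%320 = 276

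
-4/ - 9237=4/9237 = 0.00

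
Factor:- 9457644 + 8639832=  -  2^2*3^2*22717^1  =  - 817812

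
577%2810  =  577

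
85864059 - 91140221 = -5276162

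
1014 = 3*338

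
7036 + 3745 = 10781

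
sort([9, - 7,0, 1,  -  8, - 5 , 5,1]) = [  -  8, - 7, -5,0, 1, 1, 5, 9 ] 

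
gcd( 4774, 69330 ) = 2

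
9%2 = 1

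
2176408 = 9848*221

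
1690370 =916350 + 774020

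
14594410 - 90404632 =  - 75810222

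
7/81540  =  7/81540=0.00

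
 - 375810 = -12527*30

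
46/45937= 46/45937 = 0.00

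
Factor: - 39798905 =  - 5^1*41^1*194141^1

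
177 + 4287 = 4464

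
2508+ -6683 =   -  4175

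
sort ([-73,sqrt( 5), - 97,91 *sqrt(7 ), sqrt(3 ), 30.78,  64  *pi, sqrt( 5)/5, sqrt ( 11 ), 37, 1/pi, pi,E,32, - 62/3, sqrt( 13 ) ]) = [- 97, - 73, - 62/3, 1/pi,sqrt(5 ) /5, sqrt (3 ),sqrt( 5 ), E,  pi , sqrt(11),sqrt( 13), 30.78 , 32, 37,  64*pi, 91*sqrt( 7) ]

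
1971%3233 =1971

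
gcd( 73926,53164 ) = 2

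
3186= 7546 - 4360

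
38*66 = 2508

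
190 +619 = 809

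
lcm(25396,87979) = 2463412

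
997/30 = 33 + 7/30 = 33.23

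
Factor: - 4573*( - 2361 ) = 10796853 = 3^1 *17^1*269^1*787^1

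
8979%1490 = 39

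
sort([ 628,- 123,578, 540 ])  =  [ - 123, 540,578,628 ]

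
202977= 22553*9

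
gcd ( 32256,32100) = 12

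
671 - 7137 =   -  6466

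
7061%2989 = 1083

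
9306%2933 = 507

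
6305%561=134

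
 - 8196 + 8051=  - 145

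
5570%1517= 1019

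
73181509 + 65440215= 138621724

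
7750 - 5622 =2128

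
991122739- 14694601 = 976428138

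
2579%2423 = 156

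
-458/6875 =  - 1 + 6417/6875 = - 0.07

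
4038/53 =76+ 10/53 =76.19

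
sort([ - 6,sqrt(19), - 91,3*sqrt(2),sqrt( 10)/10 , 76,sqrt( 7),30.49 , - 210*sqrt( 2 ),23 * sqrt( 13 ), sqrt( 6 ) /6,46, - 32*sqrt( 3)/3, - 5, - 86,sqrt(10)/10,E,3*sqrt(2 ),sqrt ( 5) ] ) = [ -210*sqrt(2), - 91, - 86, - 32*sqrt(3)/3, - 6, - 5  ,  sqrt( 10)/10, sqrt(10)/10, sqrt(6 )/6, sqrt(5 ), sqrt(7 ),E, 3*sqrt( 2),3*  sqrt(2),sqrt( 19), 30.49,46, 76, 23*sqrt ( 13) ]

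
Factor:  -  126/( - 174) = 21/29 = 3^1*7^1*29^( - 1 ) 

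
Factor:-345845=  - 5^1 * 263^2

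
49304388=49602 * 994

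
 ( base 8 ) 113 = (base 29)2h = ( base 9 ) 83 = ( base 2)1001011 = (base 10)75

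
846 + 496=1342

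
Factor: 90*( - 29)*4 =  - 10440=- 2^3 * 3^2*5^1*29^1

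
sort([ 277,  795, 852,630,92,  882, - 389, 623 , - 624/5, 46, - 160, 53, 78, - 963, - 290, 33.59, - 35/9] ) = [ - 963,-389 , - 290, - 160, - 624/5, - 35/9, 33.59,46, 53, 78, 92,277,  623, 630, 795, 852, 882 ] 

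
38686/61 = 38686/61 = 634.20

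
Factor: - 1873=  -  1873^1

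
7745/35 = 221+2/7 = 221.29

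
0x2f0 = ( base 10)752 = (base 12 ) 528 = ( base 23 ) 19g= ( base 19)21B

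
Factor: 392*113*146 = 6467216 = 2^4 *7^2*73^1*113^1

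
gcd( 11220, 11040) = 60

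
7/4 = 7/4= 1.75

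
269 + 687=956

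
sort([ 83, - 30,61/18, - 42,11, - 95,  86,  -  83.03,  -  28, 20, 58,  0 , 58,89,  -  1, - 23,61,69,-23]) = [ - 95, - 83.03, - 42, - 30,- 28,  -  23, - 23,-1,0,61/18,11,20,58 , 58, 61,69,83,86, 89]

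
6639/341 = 19 + 160/341 = 19.47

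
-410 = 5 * (-82)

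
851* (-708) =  - 602508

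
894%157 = 109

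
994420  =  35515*28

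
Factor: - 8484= - 2^2*3^1 * 7^1 * 101^1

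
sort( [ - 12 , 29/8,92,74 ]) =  [ - 12,29/8, 74, 92]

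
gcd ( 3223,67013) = 1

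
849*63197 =53654253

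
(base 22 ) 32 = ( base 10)68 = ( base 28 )2C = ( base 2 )1000100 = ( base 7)125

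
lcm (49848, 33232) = 99696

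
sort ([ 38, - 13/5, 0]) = [ - 13/5, 0,38 ] 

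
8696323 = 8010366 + 685957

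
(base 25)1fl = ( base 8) 1775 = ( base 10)1021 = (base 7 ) 2656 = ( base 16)3FD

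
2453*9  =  22077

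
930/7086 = 155/1181  =  0.13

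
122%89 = 33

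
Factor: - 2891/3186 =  - 2^( -1)*3^ ( - 3 )*7^2 = - 49/54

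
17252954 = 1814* 9511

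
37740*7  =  264180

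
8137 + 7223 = 15360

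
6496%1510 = 456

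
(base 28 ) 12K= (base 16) 35C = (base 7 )2336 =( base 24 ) 1BK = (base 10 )860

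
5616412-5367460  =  248952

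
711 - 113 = 598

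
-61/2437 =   -  1+2376/2437 = - 0.03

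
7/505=7/505 = 0.01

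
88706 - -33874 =122580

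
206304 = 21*9824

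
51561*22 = 1134342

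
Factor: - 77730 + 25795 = - 51935 = - 5^1*13^1*17^1 * 47^1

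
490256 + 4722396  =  5212652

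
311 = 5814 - 5503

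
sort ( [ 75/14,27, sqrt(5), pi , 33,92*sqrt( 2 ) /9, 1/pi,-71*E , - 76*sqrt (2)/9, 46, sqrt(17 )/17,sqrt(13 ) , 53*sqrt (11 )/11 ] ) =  [ - 71*E, - 76*sqrt(2 )/9, sqrt (17) /17,1/pi, sqrt(5 ), pi, sqrt (13),75/14,92*sqrt (2)/9, 53*sqrt( 11 ) /11,27, 33 , 46]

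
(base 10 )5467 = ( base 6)41151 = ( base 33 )50M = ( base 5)133332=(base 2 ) 1010101011011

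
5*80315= 401575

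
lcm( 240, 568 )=17040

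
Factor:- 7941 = - 3^1 * 2647^1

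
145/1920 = 29/384 = 0.08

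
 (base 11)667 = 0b1100011111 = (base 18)287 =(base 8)1437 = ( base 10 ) 799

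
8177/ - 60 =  - 137 + 43/60 =- 136.28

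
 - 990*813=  - 804870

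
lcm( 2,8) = 8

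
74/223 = 74/223=0.33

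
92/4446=46/2223 = 0.02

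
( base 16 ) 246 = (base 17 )204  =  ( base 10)582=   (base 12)406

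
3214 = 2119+1095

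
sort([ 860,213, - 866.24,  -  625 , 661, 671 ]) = [ - 866.24,  -  625, 213, 661,671,860 ]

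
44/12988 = 11/3247 = 0.00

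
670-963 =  - 293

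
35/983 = 35/983 = 0.04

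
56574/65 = 870 + 24/65= 870.37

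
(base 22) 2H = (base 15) 41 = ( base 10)61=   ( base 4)331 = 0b111101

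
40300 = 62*650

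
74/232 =37/116  =  0.32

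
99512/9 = 99512/9 =11056.89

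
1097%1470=1097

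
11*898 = 9878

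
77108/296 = 521/2 = 260.50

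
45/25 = 9/5= 1.80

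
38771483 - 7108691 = 31662792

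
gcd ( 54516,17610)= 6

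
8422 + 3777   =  12199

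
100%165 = 100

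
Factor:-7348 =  - 2^2 *11^1*167^1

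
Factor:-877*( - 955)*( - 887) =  - 5^1*191^1*877^1*887^1 = - 742893545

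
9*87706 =789354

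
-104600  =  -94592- 10008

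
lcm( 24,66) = 264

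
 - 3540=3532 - 7072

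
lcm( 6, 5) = 30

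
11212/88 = 127 + 9/22 =127.41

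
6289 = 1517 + 4772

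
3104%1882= 1222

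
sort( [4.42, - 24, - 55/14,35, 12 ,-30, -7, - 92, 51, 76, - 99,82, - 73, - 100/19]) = [ - 99 , - 92, - 73,-30, - 24, - 7, - 100/19, - 55/14, 4.42, 12,35 , 51,  76, 82] 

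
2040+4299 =6339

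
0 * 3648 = 0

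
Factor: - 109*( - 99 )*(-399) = - 3^3*7^1*11^1*19^1*109^1 = - 4305609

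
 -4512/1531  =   - 3+81/1531 = -2.95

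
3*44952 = 134856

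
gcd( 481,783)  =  1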